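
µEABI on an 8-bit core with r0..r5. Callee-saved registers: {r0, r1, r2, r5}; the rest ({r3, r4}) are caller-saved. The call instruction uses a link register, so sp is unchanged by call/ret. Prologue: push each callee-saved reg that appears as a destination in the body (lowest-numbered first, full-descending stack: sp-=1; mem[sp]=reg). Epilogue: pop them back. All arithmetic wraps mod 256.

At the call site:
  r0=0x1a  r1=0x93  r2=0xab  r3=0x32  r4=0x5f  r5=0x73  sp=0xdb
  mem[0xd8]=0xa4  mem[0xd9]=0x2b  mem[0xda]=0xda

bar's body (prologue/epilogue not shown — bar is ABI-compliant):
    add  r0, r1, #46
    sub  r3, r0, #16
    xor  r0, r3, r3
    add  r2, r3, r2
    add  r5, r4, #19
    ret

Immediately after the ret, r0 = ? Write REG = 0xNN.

REG = 0x1a

prologue: push r0 → mem[0xda]=0x1a, sp=0xda
prologue: push r2 → mem[0xd9]=0xab, sp=0xd9
prologue: push r5 → mem[0xd8]=0x73, sp=0xd8
body[0] add  r0, r1, #46 → r0=0xc1
body[1] sub  r3, r0, #16 → r3=0xb1
body[2] xor  r0, r3, r3 → r0=0x00
body[3] add  r2, r3, r2 → r2=0x5c
body[4] add  r5, r4, #19 → r5=0x72
epilogue: pop r5=0x73, sp=0xd9
epilogue: pop r2=0xab, sp=0xda
epilogue: pop r0=0x1a, sp=0xdb
r0 is callee-saved → restored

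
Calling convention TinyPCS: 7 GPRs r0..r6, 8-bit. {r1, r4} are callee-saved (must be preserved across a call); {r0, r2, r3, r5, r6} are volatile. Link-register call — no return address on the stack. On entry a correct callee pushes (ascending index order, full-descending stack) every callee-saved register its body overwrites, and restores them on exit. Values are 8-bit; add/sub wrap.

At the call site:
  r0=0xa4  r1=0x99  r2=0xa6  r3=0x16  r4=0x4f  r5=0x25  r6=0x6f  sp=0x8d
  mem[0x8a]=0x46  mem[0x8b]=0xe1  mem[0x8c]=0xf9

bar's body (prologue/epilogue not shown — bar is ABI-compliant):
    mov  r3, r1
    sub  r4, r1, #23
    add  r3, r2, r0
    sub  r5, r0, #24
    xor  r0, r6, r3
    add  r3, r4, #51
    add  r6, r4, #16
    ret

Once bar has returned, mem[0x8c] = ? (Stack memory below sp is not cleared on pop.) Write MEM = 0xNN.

prologue: push r4 -> mem[0x8c]=0x4f, sp=0x8c
body[0] mov  r3, r1 -> r3=0x99
body[1] sub  r4, r1, #23 -> r4=0x82
body[2] add  r3, r2, r0 -> r3=0x4a
body[3] sub  r5, r0, #24 -> r5=0x8c
body[4] xor  r0, r6, r3 -> r0=0x25
body[5] add  r3, r4, #51 -> r3=0xb5
body[6] add  r6, r4, #16 -> r6=0x92
epilogue: pop r4=0x4f, sp=0x8d
prologue pushed ['r4'] at ['0x8c']

MEM = 0x4f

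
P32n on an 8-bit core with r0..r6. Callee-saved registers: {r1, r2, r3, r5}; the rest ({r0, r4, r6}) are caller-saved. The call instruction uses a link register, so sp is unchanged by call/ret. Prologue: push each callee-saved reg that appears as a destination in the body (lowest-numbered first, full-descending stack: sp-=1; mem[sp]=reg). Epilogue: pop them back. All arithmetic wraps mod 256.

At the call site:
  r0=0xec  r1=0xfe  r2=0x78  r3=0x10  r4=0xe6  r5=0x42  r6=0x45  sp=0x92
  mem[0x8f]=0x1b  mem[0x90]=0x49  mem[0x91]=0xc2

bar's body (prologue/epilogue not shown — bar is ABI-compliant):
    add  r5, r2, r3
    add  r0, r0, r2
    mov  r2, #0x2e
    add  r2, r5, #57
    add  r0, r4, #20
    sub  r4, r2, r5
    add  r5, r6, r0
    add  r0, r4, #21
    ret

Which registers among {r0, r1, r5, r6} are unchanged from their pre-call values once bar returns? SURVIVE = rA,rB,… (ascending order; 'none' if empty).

SURVIVE = r1,r5,r6

prologue: push r2 → mem[0x91]=0x78, sp=0x91
prologue: push r5 → mem[0x90]=0x42, sp=0x90
body[0] add  r5, r2, r3 → r5=0x88
body[1] add  r0, r0, r2 → r0=0x64
body[2] mov  r2, #0x2e → r2=0x2e
body[3] add  r2, r5, #57 → r2=0xc1
body[4] add  r0, r4, #20 → r0=0xfa
body[5] sub  r4, r2, r5 → r4=0x39
body[6] add  r5, r6, r0 → r5=0x3f
body[7] add  r0, r4, #21 → r0=0x4e
epilogue: pop r5=0x42, sp=0x91
epilogue: pop r2=0x78, sp=0x92
r0: caller-saved, written=True
r1: callee-saved, written=False
r5: callee-saved, written=True
r6: caller-saved, written=False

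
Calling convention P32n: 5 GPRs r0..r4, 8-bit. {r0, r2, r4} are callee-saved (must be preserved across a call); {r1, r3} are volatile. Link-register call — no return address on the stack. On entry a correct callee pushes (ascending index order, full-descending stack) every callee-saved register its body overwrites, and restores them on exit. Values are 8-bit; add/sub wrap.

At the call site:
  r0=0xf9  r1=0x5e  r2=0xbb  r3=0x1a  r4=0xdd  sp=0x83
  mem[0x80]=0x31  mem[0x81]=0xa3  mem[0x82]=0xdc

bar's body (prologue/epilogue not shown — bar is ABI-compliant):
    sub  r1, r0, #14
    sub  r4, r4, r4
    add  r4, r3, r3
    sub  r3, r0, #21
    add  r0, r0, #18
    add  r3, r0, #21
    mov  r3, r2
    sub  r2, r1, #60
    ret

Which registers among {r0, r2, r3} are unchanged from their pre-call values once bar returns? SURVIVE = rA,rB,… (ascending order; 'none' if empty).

SURVIVE = r0,r2

prologue: push r0 → mem[0x82]=0xf9, sp=0x82
prologue: push r2 → mem[0x81]=0xbb, sp=0x81
prologue: push r4 → mem[0x80]=0xdd, sp=0x80
body[0] sub  r1, r0, #14 → r1=0xeb
body[1] sub  r4, r4, r4 → r4=0x00
body[2] add  r4, r3, r3 → r4=0x34
body[3] sub  r3, r0, #21 → r3=0xe4
body[4] add  r0, r0, #18 → r0=0x0b
body[5] add  r3, r0, #21 → r3=0x20
body[6] mov  r3, r2 → r3=0xbb
body[7] sub  r2, r1, #60 → r2=0xaf
epilogue: pop r4=0xdd, sp=0x81
epilogue: pop r2=0xbb, sp=0x82
epilogue: pop r0=0xf9, sp=0x83
r0: callee-saved, written=True
r2: callee-saved, written=True
r3: caller-saved, written=True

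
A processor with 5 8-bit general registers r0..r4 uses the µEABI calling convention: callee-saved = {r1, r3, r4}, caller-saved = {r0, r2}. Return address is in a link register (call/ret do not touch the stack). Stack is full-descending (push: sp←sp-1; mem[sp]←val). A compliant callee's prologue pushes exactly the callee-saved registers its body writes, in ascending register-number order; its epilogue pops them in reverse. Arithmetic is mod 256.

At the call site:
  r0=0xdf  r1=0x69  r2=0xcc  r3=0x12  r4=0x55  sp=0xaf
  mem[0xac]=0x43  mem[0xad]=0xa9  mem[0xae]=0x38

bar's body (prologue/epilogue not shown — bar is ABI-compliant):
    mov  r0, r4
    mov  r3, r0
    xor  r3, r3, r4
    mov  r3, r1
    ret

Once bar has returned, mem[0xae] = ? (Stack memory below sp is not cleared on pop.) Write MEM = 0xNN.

prologue: push r3 → mem[0xae]=0x12, sp=0xae
body[0] mov  r0, r4 → r0=0x55
body[1] mov  r3, r0 → r3=0x55
body[2] xor  r3, r3, r4 → r3=0x00
body[3] mov  r3, r1 → r3=0x69
epilogue: pop r3=0x12, sp=0xaf
prologue pushed ['r3'] at ['0xae']

MEM = 0x12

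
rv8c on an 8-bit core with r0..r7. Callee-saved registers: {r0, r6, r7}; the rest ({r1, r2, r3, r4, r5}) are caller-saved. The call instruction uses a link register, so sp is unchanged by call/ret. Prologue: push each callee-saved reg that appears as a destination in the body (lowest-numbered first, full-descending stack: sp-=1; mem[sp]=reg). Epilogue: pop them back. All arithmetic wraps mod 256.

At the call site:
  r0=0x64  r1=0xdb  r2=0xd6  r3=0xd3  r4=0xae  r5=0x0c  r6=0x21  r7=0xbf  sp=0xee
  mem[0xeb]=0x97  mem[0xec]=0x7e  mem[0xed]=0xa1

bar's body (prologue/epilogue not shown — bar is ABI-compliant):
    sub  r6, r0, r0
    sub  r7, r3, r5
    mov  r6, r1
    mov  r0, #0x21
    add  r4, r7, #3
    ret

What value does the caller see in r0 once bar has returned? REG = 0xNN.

REG = 0x64

prologue: push r0 → mem[0xed]=0x64, sp=0xed
prologue: push r6 → mem[0xec]=0x21, sp=0xec
prologue: push r7 → mem[0xeb]=0xbf, sp=0xeb
body[0] sub  r6, r0, r0 → r6=0x00
body[1] sub  r7, r3, r5 → r7=0xc7
body[2] mov  r6, r1 → r6=0xdb
body[3] mov  r0, #0x21 → r0=0x21
body[4] add  r4, r7, #3 → r4=0xca
epilogue: pop r7=0xbf, sp=0xec
epilogue: pop r6=0x21, sp=0xed
epilogue: pop r0=0x64, sp=0xee
r0 is callee-saved → restored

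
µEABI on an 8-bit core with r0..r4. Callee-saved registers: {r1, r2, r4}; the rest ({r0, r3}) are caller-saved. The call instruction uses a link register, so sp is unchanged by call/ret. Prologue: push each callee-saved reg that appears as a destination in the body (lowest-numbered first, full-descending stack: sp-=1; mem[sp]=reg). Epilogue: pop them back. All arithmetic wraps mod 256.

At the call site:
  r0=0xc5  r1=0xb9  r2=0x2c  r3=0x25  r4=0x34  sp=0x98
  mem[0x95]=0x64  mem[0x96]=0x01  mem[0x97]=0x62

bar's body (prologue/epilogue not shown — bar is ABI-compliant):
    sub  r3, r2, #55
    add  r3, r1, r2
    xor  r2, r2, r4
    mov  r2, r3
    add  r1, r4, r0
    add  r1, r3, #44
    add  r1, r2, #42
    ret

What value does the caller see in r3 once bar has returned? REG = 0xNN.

prologue: push r1 -> mem[0x97]=0xb9, sp=0x97
prologue: push r2 -> mem[0x96]=0x2c, sp=0x96
body[0] sub  r3, r2, #55 -> r3=0xf5
body[1] add  r3, r1, r2 -> r3=0xe5
body[2] xor  r2, r2, r4 -> r2=0x18
body[3] mov  r2, r3 -> r2=0xe5
body[4] add  r1, r4, r0 -> r1=0xf9
body[5] add  r1, r3, #44 -> r1=0x11
body[6] add  r1, r2, #42 -> r1=0x0f
epilogue: pop r2=0x2c, sp=0x97
epilogue: pop r1=0xb9, sp=0x98
r3 is caller-saved -> body value

REG = 0xe5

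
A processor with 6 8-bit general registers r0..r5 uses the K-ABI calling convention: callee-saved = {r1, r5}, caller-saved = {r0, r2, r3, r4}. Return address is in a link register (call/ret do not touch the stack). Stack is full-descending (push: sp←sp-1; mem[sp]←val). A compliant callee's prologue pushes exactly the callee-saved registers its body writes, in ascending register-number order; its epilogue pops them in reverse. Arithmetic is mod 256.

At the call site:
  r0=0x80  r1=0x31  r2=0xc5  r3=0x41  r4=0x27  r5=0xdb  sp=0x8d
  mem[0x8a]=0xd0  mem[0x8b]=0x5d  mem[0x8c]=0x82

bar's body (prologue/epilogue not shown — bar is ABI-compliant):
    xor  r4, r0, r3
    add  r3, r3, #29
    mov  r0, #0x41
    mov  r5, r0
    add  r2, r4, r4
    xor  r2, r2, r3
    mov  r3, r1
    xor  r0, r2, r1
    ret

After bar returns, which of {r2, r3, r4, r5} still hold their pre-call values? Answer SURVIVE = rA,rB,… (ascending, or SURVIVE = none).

SURVIVE = r5

prologue: push r5 → mem[0x8c]=0xdb, sp=0x8c
body[0] xor  r4, r0, r3 → r4=0xc1
body[1] add  r3, r3, #29 → r3=0x5e
body[2] mov  r0, #0x41 → r0=0x41
body[3] mov  r5, r0 → r5=0x41
body[4] add  r2, r4, r4 → r2=0x82
body[5] xor  r2, r2, r3 → r2=0xdc
body[6] mov  r3, r1 → r3=0x31
body[7] xor  r0, r2, r1 → r0=0xed
epilogue: pop r5=0xdb, sp=0x8d
r2: caller-saved, written=True
r3: caller-saved, written=True
r4: caller-saved, written=True
r5: callee-saved, written=True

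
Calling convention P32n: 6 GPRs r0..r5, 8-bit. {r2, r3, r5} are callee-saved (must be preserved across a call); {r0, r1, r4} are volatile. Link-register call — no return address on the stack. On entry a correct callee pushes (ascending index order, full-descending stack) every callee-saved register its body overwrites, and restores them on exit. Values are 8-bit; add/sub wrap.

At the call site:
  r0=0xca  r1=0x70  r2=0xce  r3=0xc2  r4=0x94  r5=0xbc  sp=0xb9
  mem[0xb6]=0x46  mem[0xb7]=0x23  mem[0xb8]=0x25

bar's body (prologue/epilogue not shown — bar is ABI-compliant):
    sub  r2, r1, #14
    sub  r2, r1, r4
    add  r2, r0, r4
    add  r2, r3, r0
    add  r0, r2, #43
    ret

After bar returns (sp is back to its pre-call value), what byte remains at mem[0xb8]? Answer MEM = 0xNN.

MEM = 0xce

prologue: push r2 → mem[0xb8]=0xce, sp=0xb8
body[0] sub  r2, r1, #14 → r2=0x62
body[1] sub  r2, r1, r4 → r2=0xdc
body[2] add  r2, r0, r4 → r2=0x5e
body[3] add  r2, r3, r0 → r2=0x8c
body[4] add  r0, r2, #43 → r0=0xb7
epilogue: pop r2=0xce, sp=0xb9
prologue pushed ['r2'] at ['0xb8']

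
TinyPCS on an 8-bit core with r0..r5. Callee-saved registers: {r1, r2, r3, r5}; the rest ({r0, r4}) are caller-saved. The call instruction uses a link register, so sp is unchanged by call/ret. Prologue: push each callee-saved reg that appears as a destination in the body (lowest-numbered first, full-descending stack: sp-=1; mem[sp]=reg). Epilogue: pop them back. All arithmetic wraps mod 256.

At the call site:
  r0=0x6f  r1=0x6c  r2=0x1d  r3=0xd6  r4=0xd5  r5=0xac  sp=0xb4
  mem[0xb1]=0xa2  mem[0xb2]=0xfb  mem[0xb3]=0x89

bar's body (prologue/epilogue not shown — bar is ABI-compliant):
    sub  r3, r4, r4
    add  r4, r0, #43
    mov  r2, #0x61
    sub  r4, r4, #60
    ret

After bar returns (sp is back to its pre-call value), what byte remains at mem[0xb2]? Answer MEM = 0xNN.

prologue: push r2 → mem[0xb3]=0x1d, sp=0xb3
prologue: push r3 → mem[0xb2]=0xd6, sp=0xb2
body[0] sub  r3, r4, r4 → r3=0x00
body[1] add  r4, r0, #43 → r4=0x9a
body[2] mov  r2, #0x61 → r2=0x61
body[3] sub  r4, r4, #60 → r4=0x5e
epilogue: pop r3=0xd6, sp=0xb3
epilogue: pop r2=0x1d, sp=0xb4
prologue pushed ['r2', 'r3'] at ['0xb3', '0xb2']

MEM = 0xd6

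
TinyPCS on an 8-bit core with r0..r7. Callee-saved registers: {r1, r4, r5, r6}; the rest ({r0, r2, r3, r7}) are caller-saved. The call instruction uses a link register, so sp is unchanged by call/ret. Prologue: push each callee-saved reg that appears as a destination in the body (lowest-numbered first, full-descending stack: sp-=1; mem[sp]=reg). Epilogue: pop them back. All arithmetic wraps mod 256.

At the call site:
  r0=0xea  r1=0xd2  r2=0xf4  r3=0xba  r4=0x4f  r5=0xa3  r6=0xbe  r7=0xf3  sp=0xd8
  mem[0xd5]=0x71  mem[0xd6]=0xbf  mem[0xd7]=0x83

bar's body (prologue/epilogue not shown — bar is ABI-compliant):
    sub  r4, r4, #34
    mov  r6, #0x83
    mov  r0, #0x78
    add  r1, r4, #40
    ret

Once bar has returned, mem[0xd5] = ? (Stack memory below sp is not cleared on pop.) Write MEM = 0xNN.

prologue: push r1 -> mem[0xd7]=0xd2, sp=0xd7
prologue: push r4 -> mem[0xd6]=0x4f, sp=0xd6
prologue: push r6 -> mem[0xd5]=0xbe, sp=0xd5
body[0] sub  r4, r4, #34 -> r4=0x2d
body[1] mov  r6, #0x83 -> r6=0x83
body[2] mov  r0, #0x78 -> r0=0x78
body[3] add  r1, r4, #40 -> r1=0x55
epilogue: pop r6=0xbe, sp=0xd6
epilogue: pop r4=0x4f, sp=0xd7
epilogue: pop r1=0xd2, sp=0xd8
prologue pushed ['r1', 'r4', 'r6'] at ['0xd7', '0xd6', '0xd5']

MEM = 0xbe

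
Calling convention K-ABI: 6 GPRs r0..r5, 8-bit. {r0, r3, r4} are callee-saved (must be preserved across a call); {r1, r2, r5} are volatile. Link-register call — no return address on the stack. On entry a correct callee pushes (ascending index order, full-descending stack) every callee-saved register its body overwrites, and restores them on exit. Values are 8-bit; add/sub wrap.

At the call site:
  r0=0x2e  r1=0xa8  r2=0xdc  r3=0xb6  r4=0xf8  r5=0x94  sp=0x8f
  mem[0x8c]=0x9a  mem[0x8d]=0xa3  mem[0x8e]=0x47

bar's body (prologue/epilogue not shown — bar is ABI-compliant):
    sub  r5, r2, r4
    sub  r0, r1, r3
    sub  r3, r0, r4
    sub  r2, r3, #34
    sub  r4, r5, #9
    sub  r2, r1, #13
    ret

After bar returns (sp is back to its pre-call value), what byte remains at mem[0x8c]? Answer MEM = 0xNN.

prologue: push r0 → mem[0x8e]=0x2e, sp=0x8e
prologue: push r3 → mem[0x8d]=0xb6, sp=0x8d
prologue: push r4 → mem[0x8c]=0xf8, sp=0x8c
body[0] sub  r5, r2, r4 → r5=0xe4
body[1] sub  r0, r1, r3 → r0=0xf2
body[2] sub  r3, r0, r4 → r3=0xfa
body[3] sub  r2, r3, #34 → r2=0xd8
body[4] sub  r4, r5, #9 → r4=0xdb
body[5] sub  r2, r1, #13 → r2=0x9b
epilogue: pop r4=0xf8, sp=0x8d
epilogue: pop r3=0xb6, sp=0x8e
epilogue: pop r0=0x2e, sp=0x8f
prologue pushed ['r0', 'r3', 'r4'] at ['0x8e', '0x8d', '0x8c']

MEM = 0xf8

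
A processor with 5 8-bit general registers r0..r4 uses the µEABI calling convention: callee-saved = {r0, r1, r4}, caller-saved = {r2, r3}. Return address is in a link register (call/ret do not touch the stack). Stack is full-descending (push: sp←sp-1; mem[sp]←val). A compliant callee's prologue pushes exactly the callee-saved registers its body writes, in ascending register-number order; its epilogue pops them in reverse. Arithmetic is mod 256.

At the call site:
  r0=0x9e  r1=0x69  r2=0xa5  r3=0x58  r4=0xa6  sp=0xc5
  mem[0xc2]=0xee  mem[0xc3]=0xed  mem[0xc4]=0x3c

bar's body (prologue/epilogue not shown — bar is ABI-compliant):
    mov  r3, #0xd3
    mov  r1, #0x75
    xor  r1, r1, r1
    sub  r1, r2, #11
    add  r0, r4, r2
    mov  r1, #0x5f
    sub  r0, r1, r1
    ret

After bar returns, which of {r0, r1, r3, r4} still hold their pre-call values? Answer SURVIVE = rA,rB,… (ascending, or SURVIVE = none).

prologue: push r0 -> mem[0xc4]=0x9e, sp=0xc4
prologue: push r1 -> mem[0xc3]=0x69, sp=0xc3
body[0] mov  r3, #0xd3 -> r3=0xd3
body[1] mov  r1, #0x75 -> r1=0x75
body[2] xor  r1, r1, r1 -> r1=0x00
body[3] sub  r1, r2, #11 -> r1=0x9a
body[4] add  r0, r4, r2 -> r0=0x4b
body[5] mov  r1, #0x5f -> r1=0x5f
body[6] sub  r0, r1, r1 -> r0=0x00
epilogue: pop r1=0x69, sp=0xc4
epilogue: pop r0=0x9e, sp=0xc5
r0: callee-saved, written=True
r1: callee-saved, written=True
r3: caller-saved, written=True
r4: callee-saved, written=False

SURVIVE = r0,r1,r4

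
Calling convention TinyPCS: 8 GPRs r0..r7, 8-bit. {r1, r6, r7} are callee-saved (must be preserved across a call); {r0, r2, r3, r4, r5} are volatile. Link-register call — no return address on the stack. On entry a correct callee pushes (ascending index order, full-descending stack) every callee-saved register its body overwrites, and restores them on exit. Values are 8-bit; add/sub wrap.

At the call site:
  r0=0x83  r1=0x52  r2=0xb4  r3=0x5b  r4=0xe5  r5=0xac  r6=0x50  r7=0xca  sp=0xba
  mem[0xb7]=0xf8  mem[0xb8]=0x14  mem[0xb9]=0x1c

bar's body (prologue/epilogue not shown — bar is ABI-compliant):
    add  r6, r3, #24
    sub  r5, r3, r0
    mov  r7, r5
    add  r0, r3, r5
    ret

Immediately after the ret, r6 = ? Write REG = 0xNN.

prologue: push r6 → mem[0xb9]=0x50, sp=0xb9
prologue: push r7 → mem[0xb8]=0xca, sp=0xb8
body[0] add  r6, r3, #24 → r6=0x73
body[1] sub  r5, r3, r0 → r5=0xd8
body[2] mov  r7, r5 → r7=0xd8
body[3] add  r0, r3, r5 → r0=0x33
epilogue: pop r7=0xca, sp=0xb9
epilogue: pop r6=0x50, sp=0xba
r6 is callee-saved → restored

REG = 0x50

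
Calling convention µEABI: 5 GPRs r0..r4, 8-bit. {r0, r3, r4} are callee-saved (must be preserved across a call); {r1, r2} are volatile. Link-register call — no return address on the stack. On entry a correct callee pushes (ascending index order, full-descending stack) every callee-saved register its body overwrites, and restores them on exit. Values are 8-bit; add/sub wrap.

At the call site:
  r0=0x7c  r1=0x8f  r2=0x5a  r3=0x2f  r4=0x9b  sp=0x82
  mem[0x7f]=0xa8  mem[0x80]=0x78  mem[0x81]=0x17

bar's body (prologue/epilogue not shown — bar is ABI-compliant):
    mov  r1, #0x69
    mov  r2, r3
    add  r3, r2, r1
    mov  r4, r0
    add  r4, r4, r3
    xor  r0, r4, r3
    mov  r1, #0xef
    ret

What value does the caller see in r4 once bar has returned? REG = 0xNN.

prologue: push r0 → mem[0x81]=0x7c, sp=0x81
prologue: push r3 → mem[0x80]=0x2f, sp=0x80
prologue: push r4 → mem[0x7f]=0x9b, sp=0x7f
body[0] mov  r1, #0x69 → r1=0x69
body[1] mov  r2, r3 → r2=0x2f
body[2] add  r3, r2, r1 → r3=0x98
body[3] mov  r4, r0 → r4=0x7c
body[4] add  r4, r4, r3 → r4=0x14
body[5] xor  r0, r4, r3 → r0=0x8c
body[6] mov  r1, #0xef → r1=0xef
epilogue: pop r4=0x9b, sp=0x80
epilogue: pop r3=0x2f, sp=0x81
epilogue: pop r0=0x7c, sp=0x82
r4 is callee-saved → restored

REG = 0x9b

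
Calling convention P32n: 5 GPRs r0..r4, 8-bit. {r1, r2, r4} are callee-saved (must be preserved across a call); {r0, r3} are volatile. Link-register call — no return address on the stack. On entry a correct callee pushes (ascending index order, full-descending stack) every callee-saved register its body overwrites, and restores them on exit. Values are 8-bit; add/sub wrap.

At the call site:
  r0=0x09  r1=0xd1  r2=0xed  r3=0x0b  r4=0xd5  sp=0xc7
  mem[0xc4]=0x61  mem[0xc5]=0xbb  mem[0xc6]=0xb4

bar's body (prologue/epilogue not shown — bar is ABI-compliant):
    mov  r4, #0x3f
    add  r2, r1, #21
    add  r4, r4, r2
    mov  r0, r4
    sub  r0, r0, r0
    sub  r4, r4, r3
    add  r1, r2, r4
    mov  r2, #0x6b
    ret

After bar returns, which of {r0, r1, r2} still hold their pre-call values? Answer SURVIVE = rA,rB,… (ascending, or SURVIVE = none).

SURVIVE = r1,r2

prologue: push r1 -> mem[0xc6]=0xd1, sp=0xc6
prologue: push r2 -> mem[0xc5]=0xed, sp=0xc5
prologue: push r4 -> mem[0xc4]=0xd5, sp=0xc4
body[0] mov  r4, #0x3f -> r4=0x3f
body[1] add  r2, r1, #21 -> r2=0xe6
body[2] add  r4, r4, r2 -> r4=0x25
body[3] mov  r0, r4 -> r0=0x25
body[4] sub  r0, r0, r0 -> r0=0x00
body[5] sub  r4, r4, r3 -> r4=0x1a
body[6] add  r1, r2, r4 -> r1=0x00
body[7] mov  r2, #0x6b -> r2=0x6b
epilogue: pop r4=0xd5, sp=0xc5
epilogue: pop r2=0xed, sp=0xc6
epilogue: pop r1=0xd1, sp=0xc7
r0: caller-saved, written=True
r1: callee-saved, written=True
r2: callee-saved, written=True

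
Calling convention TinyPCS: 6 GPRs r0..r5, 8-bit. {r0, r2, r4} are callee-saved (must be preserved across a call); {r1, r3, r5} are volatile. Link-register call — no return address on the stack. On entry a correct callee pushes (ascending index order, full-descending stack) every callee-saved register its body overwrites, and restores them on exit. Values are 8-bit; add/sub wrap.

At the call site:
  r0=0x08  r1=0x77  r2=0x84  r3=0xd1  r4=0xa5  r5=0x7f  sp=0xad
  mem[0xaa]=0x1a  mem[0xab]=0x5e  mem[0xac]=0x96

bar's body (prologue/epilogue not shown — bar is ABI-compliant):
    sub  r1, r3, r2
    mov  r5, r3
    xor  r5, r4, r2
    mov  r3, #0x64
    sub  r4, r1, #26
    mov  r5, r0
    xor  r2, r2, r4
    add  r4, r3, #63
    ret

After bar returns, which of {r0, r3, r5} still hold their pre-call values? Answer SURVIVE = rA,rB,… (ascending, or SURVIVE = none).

SURVIVE = r0

prologue: push r2 → mem[0xac]=0x84, sp=0xac
prologue: push r4 → mem[0xab]=0xa5, sp=0xab
body[0] sub  r1, r3, r2 → r1=0x4d
body[1] mov  r5, r3 → r5=0xd1
body[2] xor  r5, r4, r2 → r5=0x21
body[3] mov  r3, #0x64 → r3=0x64
body[4] sub  r4, r1, #26 → r4=0x33
body[5] mov  r5, r0 → r5=0x08
body[6] xor  r2, r2, r4 → r2=0xb7
body[7] add  r4, r3, #63 → r4=0xa3
epilogue: pop r4=0xa5, sp=0xac
epilogue: pop r2=0x84, sp=0xad
r0: callee-saved, written=False
r3: caller-saved, written=True
r5: caller-saved, written=True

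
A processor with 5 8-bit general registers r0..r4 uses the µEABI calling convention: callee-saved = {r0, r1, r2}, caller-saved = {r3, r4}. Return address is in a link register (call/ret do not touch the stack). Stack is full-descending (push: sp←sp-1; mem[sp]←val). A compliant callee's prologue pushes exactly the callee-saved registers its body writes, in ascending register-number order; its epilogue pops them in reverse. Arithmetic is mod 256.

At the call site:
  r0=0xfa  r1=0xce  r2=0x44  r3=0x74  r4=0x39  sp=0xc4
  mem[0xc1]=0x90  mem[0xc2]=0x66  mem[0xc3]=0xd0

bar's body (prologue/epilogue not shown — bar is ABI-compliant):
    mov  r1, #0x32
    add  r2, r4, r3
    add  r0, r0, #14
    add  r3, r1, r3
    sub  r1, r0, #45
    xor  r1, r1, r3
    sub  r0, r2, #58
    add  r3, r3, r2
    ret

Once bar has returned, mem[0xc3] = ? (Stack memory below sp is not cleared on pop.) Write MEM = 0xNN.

prologue: push r0 → mem[0xc3]=0xfa, sp=0xc3
prologue: push r1 → mem[0xc2]=0xce, sp=0xc2
prologue: push r2 → mem[0xc1]=0x44, sp=0xc1
body[0] mov  r1, #0x32 → r1=0x32
body[1] add  r2, r4, r3 → r2=0xad
body[2] add  r0, r0, #14 → r0=0x08
body[3] add  r3, r1, r3 → r3=0xa6
body[4] sub  r1, r0, #45 → r1=0xdb
body[5] xor  r1, r1, r3 → r1=0x7d
body[6] sub  r0, r2, #58 → r0=0x73
body[7] add  r3, r3, r2 → r3=0x53
epilogue: pop r2=0x44, sp=0xc2
epilogue: pop r1=0xce, sp=0xc3
epilogue: pop r0=0xfa, sp=0xc4
prologue pushed ['r0', 'r1', 'r2'] at ['0xc3', '0xc2', '0xc1']

MEM = 0xfa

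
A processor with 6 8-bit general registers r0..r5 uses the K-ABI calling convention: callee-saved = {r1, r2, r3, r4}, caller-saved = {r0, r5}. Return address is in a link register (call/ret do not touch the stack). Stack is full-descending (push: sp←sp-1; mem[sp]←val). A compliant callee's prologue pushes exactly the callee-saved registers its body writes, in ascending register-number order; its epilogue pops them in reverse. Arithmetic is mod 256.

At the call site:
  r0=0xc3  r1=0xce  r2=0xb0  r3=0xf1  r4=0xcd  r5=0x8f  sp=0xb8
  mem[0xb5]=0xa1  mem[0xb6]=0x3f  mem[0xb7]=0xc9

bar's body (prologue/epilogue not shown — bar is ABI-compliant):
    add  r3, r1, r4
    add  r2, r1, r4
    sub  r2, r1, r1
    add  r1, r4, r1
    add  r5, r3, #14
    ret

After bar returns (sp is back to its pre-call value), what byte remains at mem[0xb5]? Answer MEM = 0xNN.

prologue: push r1 → mem[0xb7]=0xce, sp=0xb7
prologue: push r2 → mem[0xb6]=0xb0, sp=0xb6
prologue: push r3 → mem[0xb5]=0xf1, sp=0xb5
body[0] add  r3, r1, r4 → r3=0x9b
body[1] add  r2, r1, r4 → r2=0x9b
body[2] sub  r2, r1, r1 → r2=0x00
body[3] add  r1, r4, r1 → r1=0x9b
body[4] add  r5, r3, #14 → r5=0xa9
epilogue: pop r3=0xf1, sp=0xb6
epilogue: pop r2=0xb0, sp=0xb7
epilogue: pop r1=0xce, sp=0xb8
prologue pushed ['r1', 'r2', 'r3'] at ['0xb7', '0xb6', '0xb5']

MEM = 0xf1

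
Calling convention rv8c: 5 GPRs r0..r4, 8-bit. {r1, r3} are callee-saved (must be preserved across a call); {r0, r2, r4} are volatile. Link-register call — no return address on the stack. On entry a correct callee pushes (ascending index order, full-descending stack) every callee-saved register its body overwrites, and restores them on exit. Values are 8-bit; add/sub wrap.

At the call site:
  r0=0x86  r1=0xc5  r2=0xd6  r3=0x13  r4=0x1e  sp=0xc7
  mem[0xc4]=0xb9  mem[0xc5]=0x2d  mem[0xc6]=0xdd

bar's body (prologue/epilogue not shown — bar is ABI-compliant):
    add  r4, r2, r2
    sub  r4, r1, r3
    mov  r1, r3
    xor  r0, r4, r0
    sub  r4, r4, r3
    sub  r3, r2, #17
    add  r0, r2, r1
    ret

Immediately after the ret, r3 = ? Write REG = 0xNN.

REG = 0x13

prologue: push r1 -> mem[0xc6]=0xc5, sp=0xc6
prologue: push r3 -> mem[0xc5]=0x13, sp=0xc5
body[0] add  r4, r2, r2 -> r4=0xac
body[1] sub  r4, r1, r3 -> r4=0xb2
body[2] mov  r1, r3 -> r1=0x13
body[3] xor  r0, r4, r0 -> r0=0x34
body[4] sub  r4, r4, r3 -> r4=0x9f
body[5] sub  r3, r2, #17 -> r3=0xc5
body[6] add  r0, r2, r1 -> r0=0xe9
epilogue: pop r3=0x13, sp=0xc6
epilogue: pop r1=0xc5, sp=0xc7
r3 is callee-saved -> restored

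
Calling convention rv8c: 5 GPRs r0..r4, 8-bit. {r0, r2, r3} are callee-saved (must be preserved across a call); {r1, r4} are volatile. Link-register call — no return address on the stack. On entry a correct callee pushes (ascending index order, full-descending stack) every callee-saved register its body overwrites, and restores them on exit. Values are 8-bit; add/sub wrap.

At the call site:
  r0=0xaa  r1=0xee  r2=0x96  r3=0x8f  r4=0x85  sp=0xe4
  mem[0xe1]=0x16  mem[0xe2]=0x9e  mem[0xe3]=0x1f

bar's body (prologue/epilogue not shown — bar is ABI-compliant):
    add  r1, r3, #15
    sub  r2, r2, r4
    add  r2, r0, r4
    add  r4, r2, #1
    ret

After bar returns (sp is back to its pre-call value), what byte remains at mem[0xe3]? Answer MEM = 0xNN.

MEM = 0x96

prologue: push r2 → mem[0xe3]=0x96, sp=0xe3
body[0] add  r1, r3, #15 → r1=0x9e
body[1] sub  r2, r2, r4 → r2=0x11
body[2] add  r2, r0, r4 → r2=0x2f
body[3] add  r4, r2, #1 → r4=0x30
epilogue: pop r2=0x96, sp=0xe4
prologue pushed ['r2'] at ['0xe3']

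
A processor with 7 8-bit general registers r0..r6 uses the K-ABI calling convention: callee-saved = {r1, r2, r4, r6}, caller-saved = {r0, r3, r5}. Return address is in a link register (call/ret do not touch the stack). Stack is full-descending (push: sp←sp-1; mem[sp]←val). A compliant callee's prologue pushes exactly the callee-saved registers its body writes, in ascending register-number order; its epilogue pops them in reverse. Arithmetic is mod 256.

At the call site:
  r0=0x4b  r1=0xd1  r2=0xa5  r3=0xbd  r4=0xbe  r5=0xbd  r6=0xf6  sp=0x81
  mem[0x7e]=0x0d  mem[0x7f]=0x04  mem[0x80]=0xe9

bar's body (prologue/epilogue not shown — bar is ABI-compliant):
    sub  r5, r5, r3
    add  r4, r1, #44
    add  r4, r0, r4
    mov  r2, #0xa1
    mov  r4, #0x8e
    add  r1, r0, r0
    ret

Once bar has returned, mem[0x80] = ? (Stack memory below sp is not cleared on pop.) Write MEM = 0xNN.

MEM = 0xd1

prologue: push r1 → mem[0x80]=0xd1, sp=0x80
prologue: push r2 → mem[0x7f]=0xa5, sp=0x7f
prologue: push r4 → mem[0x7e]=0xbe, sp=0x7e
body[0] sub  r5, r5, r3 → r5=0x00
body[1] add  r4, r1, #44 → r4=0xfd
body[2] add  r4, r0, r4 → r4=0x48
body[3] mov  r2, #0xa1 → r2=0xa1
body[4] mov  r4, #0x8e → r4=0x8e
body[5] add  r1, r0, r0 → r1=0x96
epilogue: pop r4=0xbe, sp=0x7f
epilogue: pop r2=0xa5, sp=0x80
epilogue: pop r1=0xd1, sp=0x81
prologue pushed ['r1', 'r2', 'r4'] at ['0x80', '0x7f', '0x7e']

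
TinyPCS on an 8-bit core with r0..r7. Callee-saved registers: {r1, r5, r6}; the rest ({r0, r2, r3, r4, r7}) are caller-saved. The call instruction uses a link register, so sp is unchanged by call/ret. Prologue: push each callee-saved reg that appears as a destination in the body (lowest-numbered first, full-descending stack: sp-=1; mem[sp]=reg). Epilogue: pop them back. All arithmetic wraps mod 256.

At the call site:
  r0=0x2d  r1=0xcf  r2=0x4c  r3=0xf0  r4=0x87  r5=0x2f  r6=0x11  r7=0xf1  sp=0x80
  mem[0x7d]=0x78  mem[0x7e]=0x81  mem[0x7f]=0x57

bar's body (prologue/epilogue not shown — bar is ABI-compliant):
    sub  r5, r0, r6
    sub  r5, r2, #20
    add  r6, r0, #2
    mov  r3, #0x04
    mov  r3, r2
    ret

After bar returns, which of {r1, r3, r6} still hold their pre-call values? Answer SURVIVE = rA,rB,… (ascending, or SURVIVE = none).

SURVIVE = r1,r6

prologue: push r5 → mem[0x7f]=0x2f, sp=0x7f
prologue: push r6 → mem[0x7e]=0x11, sp=0x7e
body[0] sub  r5, r0, r6 → r5=0x1c
body[1] sub  r5, r2, #20 → r5=0x38
body[2] add  r6, r0, #2 → r6=0x2f
body[3] mov  r3, #0x04 → r3=0x04
body[4] mov  r3, r2 → r3=0x4c
epilogue: pop r6=0x11, sp=0x7f
epilogue: pop r5=0x2f, sp=0x80
r1: callee-saved, written=False
r3: caller-saved, written=True
r6: callee-saved, written=True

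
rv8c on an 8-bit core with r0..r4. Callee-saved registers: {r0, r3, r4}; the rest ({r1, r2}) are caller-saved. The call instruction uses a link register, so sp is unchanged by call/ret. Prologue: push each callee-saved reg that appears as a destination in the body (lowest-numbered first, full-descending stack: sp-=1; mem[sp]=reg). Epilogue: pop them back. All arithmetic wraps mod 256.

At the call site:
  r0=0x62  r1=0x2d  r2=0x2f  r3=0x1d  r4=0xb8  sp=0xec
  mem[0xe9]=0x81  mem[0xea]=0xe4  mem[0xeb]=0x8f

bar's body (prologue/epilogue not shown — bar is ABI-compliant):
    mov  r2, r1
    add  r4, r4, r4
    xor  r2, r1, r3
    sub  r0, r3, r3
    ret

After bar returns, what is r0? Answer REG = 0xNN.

prologue: push r0 -> mem[0xeb]=0x62, sp=0xeb
prologue: push r4 -> mem[0xea]=0xb8, sp=0xea
body[0] mov  r2, r1 -> r2=0x2d
body[1] add  r4, r4, r4 -> r4=0x70
body[2] xor  r2, r1, r3 -> r2=0x30
body[3] sub  r0, r3, r3 -> r0=0x00
epilogue: pop r4=0xb8, sp=0xeb
epilogue: pop r0=0x62, sp=0xec
r0 is callee-saved -> restored

REG = 0x62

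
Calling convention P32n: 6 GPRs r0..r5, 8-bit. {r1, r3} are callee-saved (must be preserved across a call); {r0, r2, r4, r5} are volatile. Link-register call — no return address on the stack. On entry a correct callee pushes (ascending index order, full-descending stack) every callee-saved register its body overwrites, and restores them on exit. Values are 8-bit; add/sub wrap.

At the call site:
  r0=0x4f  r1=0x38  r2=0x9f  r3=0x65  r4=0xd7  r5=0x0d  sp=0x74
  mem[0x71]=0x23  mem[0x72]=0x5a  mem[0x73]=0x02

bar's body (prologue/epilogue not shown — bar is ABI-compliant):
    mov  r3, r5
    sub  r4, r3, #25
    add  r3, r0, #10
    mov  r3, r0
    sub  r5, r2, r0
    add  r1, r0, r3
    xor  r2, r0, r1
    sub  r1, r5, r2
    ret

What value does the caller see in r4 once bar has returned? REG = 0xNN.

REG = 0xf4

prologue: push r1 -> mem[0x73]=0x38, sp=0x73
prologue: push r3 -> mem[0x72]=0x65, sp=0x72
body[0] mov  r3, r5 -> r3=0x0d
body[1] sub  r4, r3, #25 -> r4=0xf4
body[2] add  r3, r0, #10 -> r3=0x59
body[3] mov  r3, r0 -> r3=0x4f
body[4] sub  r5, r2, r0 -> r5=0x50
body[5] add  r1, r0, r3 -> r1=0x9e
body[6] xor  r2, r0, r1 -> r2=0xd1
body[7] sub  r1, r5, r2 -> r1=0x7f
epilogue: pop r3=0x65, sp=0x73
epilogue: pop r1=0x38, sp=0x74
r4 is caller-saved -> body value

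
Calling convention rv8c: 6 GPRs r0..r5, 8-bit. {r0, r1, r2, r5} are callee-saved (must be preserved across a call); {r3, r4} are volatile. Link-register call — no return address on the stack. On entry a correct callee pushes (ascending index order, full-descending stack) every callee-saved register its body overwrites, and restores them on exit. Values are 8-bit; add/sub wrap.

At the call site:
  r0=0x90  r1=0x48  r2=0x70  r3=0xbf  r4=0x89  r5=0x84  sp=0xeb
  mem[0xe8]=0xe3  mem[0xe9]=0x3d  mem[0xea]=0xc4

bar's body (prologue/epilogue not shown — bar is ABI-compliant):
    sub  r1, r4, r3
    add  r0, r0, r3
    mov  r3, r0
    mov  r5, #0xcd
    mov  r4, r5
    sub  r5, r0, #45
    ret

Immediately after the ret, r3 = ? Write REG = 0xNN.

REG = 0x4f

prologue: push r0 -> mem[0xea]=0x90, sp=0xea
prologue: push r1 -> mem[0xe9]=0x48, sp=0xe9
prologue: push r5 -> mem[0xe8]=0x84, sp=0xe8
body[0] sub  r1, r4, r3 -> r1=0xca
body[1] add  r0, r0, r3 -> r0=0x4f
body[2] mov  r3, r0 -> r3=0x4f
body[3] mov  r5, #0xcd -> r5=0xcd
body[4] mov  r4, r5 -> r4=0xcd
body[5] sub  r5, r0, #45 -> r5=0x22
epilogue: pop r5=0x84, sp=0xe9
epilogue: pop r1=0x48, sp=0xea
epilogue: pop r0=0x90, sp=0xeb
r3 is caller-saved -> body value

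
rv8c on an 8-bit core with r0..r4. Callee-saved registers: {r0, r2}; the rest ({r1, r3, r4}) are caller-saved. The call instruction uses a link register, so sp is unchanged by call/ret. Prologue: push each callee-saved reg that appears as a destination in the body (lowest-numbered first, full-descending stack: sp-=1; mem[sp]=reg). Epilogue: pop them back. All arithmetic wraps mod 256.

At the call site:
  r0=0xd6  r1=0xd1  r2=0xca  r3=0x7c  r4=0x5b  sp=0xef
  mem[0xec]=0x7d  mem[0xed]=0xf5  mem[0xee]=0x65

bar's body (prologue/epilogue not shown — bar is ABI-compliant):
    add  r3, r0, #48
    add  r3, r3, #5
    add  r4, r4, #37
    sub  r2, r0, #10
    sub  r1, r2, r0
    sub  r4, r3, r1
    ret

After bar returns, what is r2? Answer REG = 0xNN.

prologue: push r2 -> mem[0xee]=0xca, sp=0xee
body[0] add  r3, r0, #48 -> r3=0x06
body[1] add  r3, r3, #5 -> r3=0x0b
body[2] add  r4, r4, #37 -> r4=0x80
body[3] sub  r2, r0, #10 -> r2=0xcc
body[4] sub  r1, r2, r0 -> r1=0xf6
body[5] sub  r4, r3, r1 -> r4=0x15
epilogue: pop r2=0xca, sp=0xef
r2 is callee-saved -> restored

REG = 0xca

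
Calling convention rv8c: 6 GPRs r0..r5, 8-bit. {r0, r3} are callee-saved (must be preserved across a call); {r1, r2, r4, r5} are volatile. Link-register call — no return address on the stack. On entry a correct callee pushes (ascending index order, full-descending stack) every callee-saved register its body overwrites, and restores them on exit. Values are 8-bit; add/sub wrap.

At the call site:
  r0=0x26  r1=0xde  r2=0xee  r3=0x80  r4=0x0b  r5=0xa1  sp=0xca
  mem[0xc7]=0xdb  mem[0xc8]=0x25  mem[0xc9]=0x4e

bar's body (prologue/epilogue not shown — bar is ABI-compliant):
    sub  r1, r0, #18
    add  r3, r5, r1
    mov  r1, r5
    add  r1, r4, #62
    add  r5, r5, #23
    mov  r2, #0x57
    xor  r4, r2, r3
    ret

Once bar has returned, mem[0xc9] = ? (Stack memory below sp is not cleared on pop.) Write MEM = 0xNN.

MEM = 0x80

prologue: push r3 → mem[0xc9]=0x80, sp=0xc9
body[0] sub  r1, r0, #18 → r1=0x14
body[1] add  r3, r5, r1 → r3=0xb5
body[2] mov  r1, r5 → r1=0xa1
body[3] add  r1, r4, #62 → r1=0x49
body[4] add  r5, r5, #23 → r5=0xb8
body[5] mov  r2, #0x57 → r2=0x57
body[6] xor  r4, r2, r3 → r4=0xe2
epilogue: pop r3=0x80, sp=0xca
prologue pushed ['r3'] at ['0xc9']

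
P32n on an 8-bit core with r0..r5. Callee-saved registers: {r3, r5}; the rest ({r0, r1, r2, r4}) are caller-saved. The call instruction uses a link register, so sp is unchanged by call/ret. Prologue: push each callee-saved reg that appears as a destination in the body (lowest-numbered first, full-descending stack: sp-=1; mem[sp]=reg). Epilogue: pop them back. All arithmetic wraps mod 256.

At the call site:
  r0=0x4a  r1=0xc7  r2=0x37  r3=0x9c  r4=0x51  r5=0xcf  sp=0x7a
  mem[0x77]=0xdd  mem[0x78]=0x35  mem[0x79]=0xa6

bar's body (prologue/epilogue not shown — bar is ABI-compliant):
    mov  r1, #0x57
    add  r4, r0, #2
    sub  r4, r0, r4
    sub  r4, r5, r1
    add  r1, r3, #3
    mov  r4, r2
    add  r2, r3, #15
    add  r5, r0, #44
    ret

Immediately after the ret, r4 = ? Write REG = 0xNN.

prologue: push r5 → mem[0x79]=0xcf, sp=0x79
body[0] mov  r1, #0x57 → r1=0x57
body[1] add  r4, r0, #2 → r4=0x4c
body[2] sub  r4, r0, r4 → r4=0xfe
body[3] sub  r4, r5, r1 → r4=0x78
body[4] add  r1, r3, #3 → r1=0x9f
body[5] mov  r4, r2 → r4=0x37
body[6] add  r2, r3, #15 → r2=0xab
body[7] add  r5, r0, #44 → r5=0x76
epilogue: pop r5=0xcf, sp=0x7a
r4 is caller-saved → body value

REG = 0x37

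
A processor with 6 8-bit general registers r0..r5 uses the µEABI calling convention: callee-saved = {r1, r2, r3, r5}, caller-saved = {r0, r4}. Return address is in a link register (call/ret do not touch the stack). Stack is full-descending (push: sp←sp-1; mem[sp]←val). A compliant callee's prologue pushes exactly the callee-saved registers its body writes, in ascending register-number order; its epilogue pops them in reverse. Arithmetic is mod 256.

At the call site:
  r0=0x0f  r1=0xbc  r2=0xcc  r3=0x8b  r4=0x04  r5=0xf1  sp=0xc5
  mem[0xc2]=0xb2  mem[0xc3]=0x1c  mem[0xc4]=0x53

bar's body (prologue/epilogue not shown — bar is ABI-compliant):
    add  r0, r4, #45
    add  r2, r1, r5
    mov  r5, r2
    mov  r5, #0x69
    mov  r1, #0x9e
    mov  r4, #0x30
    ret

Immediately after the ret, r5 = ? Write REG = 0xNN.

prologue: push r1 → mem[0xc4]=0xbc, sp=0xc4
prologue: push r2 → mem[0xc3]=0xcc, sp=0xc3
prologue: push r5 → mem[0xc2]=0xf1, sp=0xc2
body[0] add  r0, r4, #45 → r0=0x31
body[1] add  r2, r1, r5 → r2=0xad
body[2] mov  r5, r2 → r5=0xad
body[3] mov  r5, #0x69 → r5=0x69
body[4] mov  r1, #0x9e → r1=0x9e
body[5] mov  r4, #0x30 → r4=0x30
epilogue: pop r5=0xf1, sp=0xc3
epilogue: pop r2=0xcc, sp=0xc4
epilogue: pop r1=0xbc, sp=0xc5
r5 is callee-saved → restored

REG = 0xf1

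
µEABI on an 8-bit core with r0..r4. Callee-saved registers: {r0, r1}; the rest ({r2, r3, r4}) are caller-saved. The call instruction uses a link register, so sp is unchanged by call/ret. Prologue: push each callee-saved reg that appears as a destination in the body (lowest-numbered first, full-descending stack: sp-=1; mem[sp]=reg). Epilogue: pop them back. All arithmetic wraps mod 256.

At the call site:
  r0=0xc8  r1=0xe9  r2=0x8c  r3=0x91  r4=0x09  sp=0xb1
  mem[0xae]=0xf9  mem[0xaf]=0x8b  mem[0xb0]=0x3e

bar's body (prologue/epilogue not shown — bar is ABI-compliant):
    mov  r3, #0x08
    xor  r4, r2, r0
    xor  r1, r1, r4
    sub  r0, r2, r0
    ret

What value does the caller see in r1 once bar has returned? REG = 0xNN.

REG = 0xe9

prologue: push r0 → mem[0xb0]=0xc8, sp=0xb0
prologue: push r1 → mem[0xaf]=0xe9, sp=0xaf
body[0] mov  r3, #0x08 → r3=0x08
body[1] xor  r4, r2, r0 → r4=0x44
body[2] xor  r1, r1, r4 → r1=0xad
body[3] sub  r0, r2, r0 → r0=0xc4
epilogue: pop r1=0xe9, sp=0xb0
epilogue: pop r0=0xc8, sp=0xb1
r1 is callee-saved → restored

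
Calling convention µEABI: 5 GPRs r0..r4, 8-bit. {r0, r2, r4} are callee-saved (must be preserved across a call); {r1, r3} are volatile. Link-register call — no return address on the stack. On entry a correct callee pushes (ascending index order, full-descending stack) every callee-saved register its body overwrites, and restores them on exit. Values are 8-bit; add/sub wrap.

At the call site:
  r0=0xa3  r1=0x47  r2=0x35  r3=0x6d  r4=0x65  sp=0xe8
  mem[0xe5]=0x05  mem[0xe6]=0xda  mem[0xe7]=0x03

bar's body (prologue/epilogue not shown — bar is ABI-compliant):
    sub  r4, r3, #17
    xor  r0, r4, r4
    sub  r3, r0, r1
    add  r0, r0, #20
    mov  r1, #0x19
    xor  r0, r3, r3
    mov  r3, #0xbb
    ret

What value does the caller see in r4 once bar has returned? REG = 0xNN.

REG = 0x65

prologue: push r0 → mem[0xe7]=0xa3, sp=0xe7
prologue: push r4 → mem[0xe6]=0x65, sp=0xe6
body[0] sub  r4, r3, #17 → r4=0x5c
body[1] xor  r0, r4, r4 → r0=0x00
body[2] sub  r3, r0, r1 → r3=0xb9
body[3] add  r0, r0, #20 → r0=0x14
body[4] mov  r1, #0x19 → r1=0x19
body[5] xor  r0, r3, r3 → r0=0x00
body[6] mov  r3, #0xbb → r3=0xbb
epilogue: pop r4=0x65, sp=0xe7
epilogue: pop r0=0xa3, sp=0xe8
r4 is callee-saved → restored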